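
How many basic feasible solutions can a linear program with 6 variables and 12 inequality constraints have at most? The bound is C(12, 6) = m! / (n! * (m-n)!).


Each vertex corresponds to some choice of n active constraints out of m, so the number of vertices is at most C(m, n) = m! / (n!(m-n)!).
m = 12, n = 6
Numerator: 12 * 11 * 10 * 9 * 8 * 7
Denominator: 6! = 720
C(12, 6) = 924


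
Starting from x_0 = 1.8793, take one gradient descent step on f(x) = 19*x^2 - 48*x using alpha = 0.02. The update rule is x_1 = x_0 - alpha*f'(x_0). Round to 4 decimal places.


We compute the gradient at x_0 and apply the update.
f'(x) = 38*x - 48
f'(1.8793) = 38*1.8793 - 48 = 23.4134
x_1 = 1.8793 - 0.02*23.4134 = 1.411


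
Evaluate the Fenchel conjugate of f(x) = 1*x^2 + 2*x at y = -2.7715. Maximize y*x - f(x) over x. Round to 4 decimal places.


f*(y) = sup_x {y*x - a*x^2 - b*x} = sup_x {(y-b)*x - a*x^2}
FOC: (y - b) - 2a*x = 0 => x* = (y - b)/(2a)
x* = (-2.7715 - 2)/(2*1) = -2.3858
f*(-2.7715) = (y-b)^2/(4a) = (-2.7715 - 2)^2/(4*1)
= 22.7672/4 = 5.6918


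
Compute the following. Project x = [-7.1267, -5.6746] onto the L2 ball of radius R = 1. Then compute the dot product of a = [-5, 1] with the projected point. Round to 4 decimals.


Step 1: Compute ||x|| (intermediates to 6 decimals).
||x|| = sqrt((-7.1267)^2 + (-5.6746)^2) = 9.109936
Step 2: Project.
Since ||x|| > R, scale = R/||x|| = 1/9.109936 = 0.10977, proj(x) = scale * x
proj(x) = [-0.782298, -0.622901]
Step 3: Dot product.
a^T * proj(x) = -5*(-0.782298) + 1*(-0.622901) = 3.2886


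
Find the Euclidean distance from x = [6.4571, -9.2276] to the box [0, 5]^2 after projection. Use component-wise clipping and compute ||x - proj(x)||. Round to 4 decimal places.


Project each component onto [0, 5].
clip(6.4571) = 5.0, clip(-9.2276) = 0.0
Projection = [5.0, 0.0]
Squared diffs: [2.1231, 85.1486]
Distance = sqrt(87.2717) = 9.3419


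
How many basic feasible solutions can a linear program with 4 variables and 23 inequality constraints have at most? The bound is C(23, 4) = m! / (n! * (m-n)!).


Each vertex corresponds to some choice of n active constraints out of m, so the number of vertices is at most C(m, n) = m! / (n!(m-n)!).
m = 23, n = 4
Numerator: 23 * 22 * 21 * 20
Denominator: 4! = 24
C(23, 4) = 8855


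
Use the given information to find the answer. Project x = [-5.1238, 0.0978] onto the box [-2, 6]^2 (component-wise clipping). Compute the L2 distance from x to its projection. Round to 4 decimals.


Project each component onto [-2, 6].
clip(-5.1238) = -2.0, clip(0.0978) = 0.0978
Projection = [-2.0, 0.0978]
Squared diffs: [9.7581, 0.0]
Distance = sqrt(9.7581) = 3.1238


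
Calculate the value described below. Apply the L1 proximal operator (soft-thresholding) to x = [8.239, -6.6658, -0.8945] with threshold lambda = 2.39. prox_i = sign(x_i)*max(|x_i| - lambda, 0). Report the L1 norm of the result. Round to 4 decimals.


Soft-thresholding with lambda = 2.39:
prox(8.239) = sign(8.239)*max(|8.239| - 2.39, 0) = 5.849
prox(-6.6658) = sign(-6.6658)*max(|-6.6658| - 2.39, 0) = -4.2758
prox(-0.8945) = sign(-0.8945)*max(|-0.8945| - 2.39, 0) = 0.0
prox(x) = [5.849, -4.2758, 0.0]
||prox(x)||_1 = 5.849 + 4.2758 + 0.0 = 10.1248


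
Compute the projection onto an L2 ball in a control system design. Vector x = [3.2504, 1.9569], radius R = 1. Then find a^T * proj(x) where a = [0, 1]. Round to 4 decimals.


Step 1: Compute ||x|| (intermediates to 6 decimals).
||x|| = sqrt(3.2504^2 + 1.9569^2) = 3.794016
Step 2: Project.
Since ||x|| > R, scale = R/||x|| = 1/3.794016 = 0.263573, proj(x) = scale * x
proj(x) = [0.856718, 0.515786]
Step 3: Dot product.
a^T * proj(x) = 0*0.856718 + 1*0.515786 = 0.5158


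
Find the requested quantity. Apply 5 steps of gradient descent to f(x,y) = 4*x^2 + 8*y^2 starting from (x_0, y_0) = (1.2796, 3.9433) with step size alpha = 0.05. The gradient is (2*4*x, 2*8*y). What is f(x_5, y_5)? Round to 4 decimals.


Gradient descent on f(x,y) = 4*x^2 + 8*y^2.
Starting point: (1.2796, 3.9433), alpha = 0.05
Step 1: grad_x = 2*4*1.2796 = 10.2368, grad_y = 2*8*3.9433 = 63.0928
  x_1 = 1.2796 - 0.05*10.2368 = 0.7678
  y_1 = 3.9433 - 0.05*63.0928 = 0.7887
Step 2: grad_x = 2*4*0.7678 = 6.1421, grad_y = 2*8*0.7887 = 12.6186
  x_2 = 0.7678 - 0.05*6.1421 = 0.4607
  y_2 = 0.7887 - 0.05*12.6186 = 0.1577
Step 3: grad_x = 2*4*0.4607 = 3.6852, grad_y = 2*8*0.1577 = 2.5237
  x_3 = 0.4607 - 0.05*3.6852 = 0.2764
  y_3 = 0.1577 - 0.05*2.5237 = 0.0315
Step 4: grad_x = 2*4*0.2764 = 2.2111, grad_y = 2*8*0.0315 = 0.5047
  x_4 = 0.2764 - 0.05*2.2111 = 0.1658
  y_4 = 0.0315 - 0.05*0.5047 = 0.0063
Step 5: grad_x = 2*4*0.1658 = 1.3267, grad_y = 2*8*0.0063 = 0.1009
  x_5 = 0.1658 - 0.05*1.3267 = 0.0995
  y_5 = 0.0063 - 0.05*0.1009 = 0.0013
f(0.0995, 0.0013) = 4*0.0995^2 + 8*0.0013^2 = 0.0396


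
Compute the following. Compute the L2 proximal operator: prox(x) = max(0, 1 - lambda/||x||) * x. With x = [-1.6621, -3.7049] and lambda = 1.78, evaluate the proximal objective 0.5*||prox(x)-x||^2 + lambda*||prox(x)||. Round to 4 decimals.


Step 1: Compute ||x||.
||x|| = 4.0606
Step 2: Compute scaling factor.
scale = max(0, 1 - 1.78/4.0606) = 0.5616
Step 3: prox(x) = [-0.9335, -2.0808]
||prox(x)|| = 2.2806
Step 4: Proximal objective.
0.5*||prox-x||^2 = 1.5842
lambda*||prox|| = 4.0595
Total = 5.6438


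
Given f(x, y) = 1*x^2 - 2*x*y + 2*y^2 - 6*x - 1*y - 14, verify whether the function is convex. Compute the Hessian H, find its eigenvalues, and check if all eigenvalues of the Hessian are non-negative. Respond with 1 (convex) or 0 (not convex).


The Hessian of f(x,y) = 1*x^2 - 2*x*y + 2*y^2 - 6*x - 1*y - 14 is:
H = [[2, -2], [-2, 4]]
Trace = 2 + 4 = 6
Determinant = 2*4 - (-2)^2 = 4
Discriminant = (6)^2 - 4*4 = 20.0
Eigenvalues: lambda_1 = 0.7639, lambda_2 = 5.2361
The function is convex.

1


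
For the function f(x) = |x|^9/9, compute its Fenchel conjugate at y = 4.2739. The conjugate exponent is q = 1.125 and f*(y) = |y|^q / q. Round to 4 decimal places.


The conjugate exponent q satisfies 1/p + 1/q = 1.
p = 9, so q = 9/(9 - 1) = 1.125
|y|^q = 4.2739^1.125 = 5.1248
f*(4.2739) = 5.1248 / 1.125 = 4.5554


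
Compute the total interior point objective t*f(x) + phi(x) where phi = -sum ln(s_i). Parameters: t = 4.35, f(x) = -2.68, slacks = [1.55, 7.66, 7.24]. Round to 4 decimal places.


Step 1: Compute log-barrier.
ln values: [0.4383, 2.036, 1.9796]
phi = -(0.4383 + 2.036 + 1.9796) = -4.4539
Step 2: Compute augmented objective.
t*f(x) = 4.35*-2.68 = -11.658
Total = -11.658 - 4.4539 = -16.1119


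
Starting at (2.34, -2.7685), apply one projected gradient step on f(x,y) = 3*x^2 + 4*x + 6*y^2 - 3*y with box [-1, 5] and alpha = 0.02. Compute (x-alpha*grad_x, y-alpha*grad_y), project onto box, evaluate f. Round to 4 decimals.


Step 1: Compute gradient at (2.34, -2.7685).
grad_x = 2*3*2.34 + 4 = 18.04
grad_y = 2*6*-2.7685 - 3 = -36.222
Step 2: Gradient step.
x_raw = 2.34 - 0.02*18.04 = 1.9792
y_raw = -2.7685 - 0.02*-36.222 = -2.0441
Step 3: Project onto [-1, 5].
x_proj = clip(1.9792) = 1.9792
y_proj = clip(-2.0441) = -1.0
Step 4: Evaluate f.
f(1.9792, -1.0) = 28.6685


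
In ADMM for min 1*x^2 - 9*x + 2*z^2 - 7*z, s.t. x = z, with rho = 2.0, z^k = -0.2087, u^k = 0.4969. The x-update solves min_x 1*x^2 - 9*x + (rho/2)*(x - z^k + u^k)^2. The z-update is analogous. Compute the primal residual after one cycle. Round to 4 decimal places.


ADMM iteration with rho = 2.0, z^k = -0.2087, u^k = 0.4969
Step 1: x-update.
Minimize 1*x^2 - 9*x + (2.0/2)*(x + 0.2087 + 0.4969)^2
FOC: (2*1 + 2.0)*x = 9 + 2.0*(-0.2087 - 0.4969)
x^{k+1} = 1.8972
Step 2: z-update.
Minimize 2*z^2 - 7*z + (2.0/2)*(1.8972 - z + 0.4969)^2
FOC: (2*2 + 2.0)*z = 7 + 2.0*(1.8972 + 0.4969)
z^{k+1} = 1.9647
Step 3: u-update.
u^{k+1} = 0.4969 + 1.8972 - 1.9647 = 0.4294
Step 4: Primal residual = |1.8972 - 1.9647| = 0.0675


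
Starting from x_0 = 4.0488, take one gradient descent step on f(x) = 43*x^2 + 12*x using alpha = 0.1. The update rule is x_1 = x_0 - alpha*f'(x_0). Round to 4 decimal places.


We compute the gradient at x_0 and apply the update.
f'(x) = 86*x + 12
f'(4.0488) = 86*4.0488 + 12 = 360.1968
x_1 = 4.0488 - 0.1*360.1968 = -31.9709


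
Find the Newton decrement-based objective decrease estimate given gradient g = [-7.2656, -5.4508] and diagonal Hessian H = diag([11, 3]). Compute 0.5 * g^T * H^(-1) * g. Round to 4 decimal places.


Step 1: H is diagonal, so H^(-1) * g = [-0.6605, -1.8169].
Step 2: g^T H^(-1) g = sum_i g_i^2 / H_ii
  = (-7.2656)^2/11 + (-5.4508)^2/3
  = 4.799 + 9.9037 = 14.7027
Step 3: Objective decrease = 0.5 * g^T H^(-1) g = 7.3514


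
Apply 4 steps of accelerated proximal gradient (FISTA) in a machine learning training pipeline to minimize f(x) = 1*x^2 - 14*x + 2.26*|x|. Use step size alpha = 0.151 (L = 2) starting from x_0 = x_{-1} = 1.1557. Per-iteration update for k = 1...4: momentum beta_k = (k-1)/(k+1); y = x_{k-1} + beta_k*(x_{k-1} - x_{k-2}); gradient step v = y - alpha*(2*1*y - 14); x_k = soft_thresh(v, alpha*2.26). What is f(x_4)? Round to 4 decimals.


FISTA on f(x) = 1*x^2 - 14*x + 2.26*|x|
L = 2, alpha = 0.151
Iteration 1: beta = 0.0, y = 1.1557 + 0.0*(1.1557 - 1.1557) = 1.1557
  grad(y) = -11.6886, v = y - alpha*grad = 2.9207
  prox(v) = soft_thresh(2.9207, 0.3413) = 2.5794
Iteration 2: beta = 0.3333, y = 2.5794 + 0.3333*(2.5794 - 1.1557) = 3.054
  grad(y) = -7.892, v = y - alpha*grad = 4.2457
  prox(v) = soft_thresh(4.2457, 0.3413) = 3.9044
Iteration 3: beta = 0.5, y = 3.9044 + 0.5*(3.9044 - 2.5794) = 4.5669
  grad(y) = -4.8661, v = y - alpha*grad = 5.3017
  prox(v) = soft_thresh(5.3017, 0.3413) = 4.9605
Iteration 4: beta = 0.6, y = 4.9605 + 0.6*(4.9605 - 3.9044) = 5.5941
  grad(y) = -2.8118, v = y - alpha*grad = 6.0187
  prox(v) = soft_thresh(6.0187, 0.3413) = 5.6774
f(x_4) = 1*5.6774^2 - 14*5.6774 + 2.26*|5.6774| = -34.4198


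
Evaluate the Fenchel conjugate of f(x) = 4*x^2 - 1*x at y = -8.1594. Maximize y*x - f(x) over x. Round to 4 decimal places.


f*(y) = sup_x {y*x - a*x^2 - b*x} = sup_x {(y-b)*x - a*x^2}
FOC: (y - b) - 2a*x = 0 => x* = (y - b)/(2a)
x* = (-8.1594 + 1)/(2*4) = -0.8949
f*(-8.1594) = (y-b)^2/(4a) = (-8.1594 + 1)^2/(4*4)
= 51.257/16 = 3.2036


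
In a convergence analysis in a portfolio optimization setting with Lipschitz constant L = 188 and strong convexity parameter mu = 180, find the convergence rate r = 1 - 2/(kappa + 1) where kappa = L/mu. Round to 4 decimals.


Step 1: Compute the condition number.
kappa = L/mu = 188/180 = 1.0444
Step 2: Compute the convergence rate.
r = 1 - 2/(kappa + 1) = 1 - 2*mu/(L + mu) = (L - mu)/(L + mu) = 8/368 = 0.0217


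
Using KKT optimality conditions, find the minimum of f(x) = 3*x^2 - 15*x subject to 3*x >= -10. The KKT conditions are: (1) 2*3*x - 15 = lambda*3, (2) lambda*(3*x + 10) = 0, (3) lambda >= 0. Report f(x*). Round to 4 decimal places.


Step 1: Try lambda = 0 (constraint inactive).
Stationarity: 2*3*x - 15 = 0
x* = 15/(2*3) = 2.5
Check constraint: 3*2.5 = 7.5 >= -10 -- satisfied.
Step 2: Compute optimal value.
f(x*) = 3*2.5^2 - 15*2.5 = -18.75


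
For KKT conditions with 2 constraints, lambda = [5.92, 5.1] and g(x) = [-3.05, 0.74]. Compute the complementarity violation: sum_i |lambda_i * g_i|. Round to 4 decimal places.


KKT complementary slackness check:
lambda_1 * g_1 = 5.92 * -3.05 = -18.056
lambda_2 * g_2 = 5.1 * 0.74 = 3.774
Total violation = 18.056 + 3.774 = 21.83


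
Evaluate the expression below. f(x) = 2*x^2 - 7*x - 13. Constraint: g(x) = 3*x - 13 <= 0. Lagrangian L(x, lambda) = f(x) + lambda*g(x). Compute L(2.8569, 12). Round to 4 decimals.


Step 1: Evaluate f(x).
f(2.8569) = 2*2.8569^2 - 7*2.8569 - 13 = -16.6745
Step 2: Evaluate g(x).
g(2.8569) = 3*2.8569 - 13 = -4.4293
Step 3: Compute Lagrangian.
L = -16.6745 + 12*-4.4293 = -69.8261


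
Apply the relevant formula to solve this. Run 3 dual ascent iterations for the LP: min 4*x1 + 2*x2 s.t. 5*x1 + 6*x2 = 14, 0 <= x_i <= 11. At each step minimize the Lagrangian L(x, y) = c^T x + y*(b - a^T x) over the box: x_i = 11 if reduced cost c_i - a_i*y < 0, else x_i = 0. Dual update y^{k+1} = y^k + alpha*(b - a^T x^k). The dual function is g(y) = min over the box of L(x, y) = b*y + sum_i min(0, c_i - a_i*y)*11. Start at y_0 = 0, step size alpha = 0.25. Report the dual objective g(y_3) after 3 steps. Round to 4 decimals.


Dual ascent for LP: min 4*x1 + 2*x2, 5*x1 + 6*x2 = 14, 0 <= x_i <= 11
Step 1: y^k = 0.0, reduced costs: (4.0, 2.0)
  x^k = (0.0, 0.0), subgradient = b - a^T x = 14.0
  y^{k+1} = 0.0 + 0.25*14.0 = 3.5
Step 2: y^k = 3.5, reduced costs: (-13.5, -19.0)
  x^k = (11.0, 11.0), subgradient = b - a^T x = -107.0
  y^{k+1} = 3.5 + 0.25*-107.0 = -23.25
Step 3: y^k = -23.25, reduced costs: (120.25, 141.5)
  x^k = (0.0, 0.0), subgradient = b - a^T x = 14.0
  y^{k+1} = -23.25 + 0.25*14.0 = -19.75
Dual objective at y_3 = -19.75: reduced costs (102.75, 120.5), box minimizer x = (0.0, 0.0)
g(y_3) = b*y + (c1 - a1*y)*x1 + (c2 - a2*y)*x2 = 14*(-19.75) + 102.75*0.0 + 120.5*0.0 = -276.5 + 0.0 + 0.0 = -276.5


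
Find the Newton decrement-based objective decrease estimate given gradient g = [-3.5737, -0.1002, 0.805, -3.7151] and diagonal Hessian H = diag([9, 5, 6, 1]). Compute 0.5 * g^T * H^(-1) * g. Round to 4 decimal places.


Step 1: H is diagonal, so H^(-1) * g = [-0.3971, -0.02, 0.1342, -3.7151].
Step 2: g^T H^(-1) g = sum_i g_i^2 / H_ii
  = (-3.5737)^2/9 + (-0.1002)^2/5 + (0.805)^2/6 + (-3.7151)^2/1
  = 1.419 + 0.002 + 0.108 + 13.802 = 15.331
Step 3: Objective decrease = 0.5 * g^T H^(-1) g = 7.6655


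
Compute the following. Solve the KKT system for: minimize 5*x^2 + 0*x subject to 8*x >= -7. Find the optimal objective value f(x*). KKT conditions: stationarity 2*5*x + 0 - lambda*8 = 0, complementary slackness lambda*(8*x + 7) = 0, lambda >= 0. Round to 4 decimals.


Step 1: Try lambda = 0 (constraint inactive).
Stationarity: 2*5*x + 0 = 0
x* = 0/(2*5) = 0.0
Check constraint: 8*0.0 = 0.0 >= -7 -- satisfied.
Step 2: Compute optimal value.
f(x*) = 5*0.0^2 + 0*0.0 = 0.0


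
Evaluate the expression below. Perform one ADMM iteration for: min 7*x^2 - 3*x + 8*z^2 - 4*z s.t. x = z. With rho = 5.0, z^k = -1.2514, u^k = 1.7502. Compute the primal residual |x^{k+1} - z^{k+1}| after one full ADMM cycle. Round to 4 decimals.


ADMM iteration with rho = 5.0, z^k = -1.2514, u^k = 1.7502
Step 1: x-update.
Minimize 7*x^2 - 3*x + (5.0/2)*(x + 1.2514 + 1.7502)^2
FOC: (2*7 + 5.0)*x = 3 + 5.0*(-1.2514 - 1.7502)
x^{k+1} = -0.632
Step 2: z-update.
Minimize 8*z^2 - 4*z + (5.0/2)*(-0.632 - z + 1.7502)^2
FOC: (2*8 + 5.0)*z = 4 + 5.0*(-0.632 + 1.7502)
z^{k+1} = 0.4567
Step 3: u-update.
u^{k+1} = 1.7502 - 0.632 - 0.4567 = 0.6615
Step 4: Primal residual = |-0.632 - 0.4567| = 1.0887


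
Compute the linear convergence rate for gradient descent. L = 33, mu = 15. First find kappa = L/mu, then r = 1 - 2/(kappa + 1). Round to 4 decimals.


Step 1: Compute the condition number.
kappa = L/mu = 33/15 = 2.2
Step 2: Compute the convergence rate.
r = 1 - 2/(kappa + 1) = 1 - 2*mu/(L + mu) = (L - mu)/(L + mu) = 18/48 = 0.375


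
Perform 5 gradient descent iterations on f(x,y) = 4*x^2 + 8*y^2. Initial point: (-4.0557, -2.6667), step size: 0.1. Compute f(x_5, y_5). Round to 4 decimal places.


Gradient descent on f(x,y) = 4*x^2 + 8*y^2.
Starting point: (-4.0557, -2.6667), alpha = 0.1
Step 1: grad_x = 2*4*-4.0557 = -32.4456, grad_y = 2*8*-2.6667 = -42.6672
  x_1 = -4.0557 - 0.1*-32.4456 = -0.8111
  y_1 = -2.6667 - 0.1*-42.6672 = 1.6
Step 2: grad_x = 2*4*-0.8111 = -6.4891, grad_y = 2*8*1.6 = 25.6003
  x_2 = -0.8111 - 0.1*-6.4891 = -0.1622
  y_2 = 1.6 - 0.1*25.6003 = -0.96
Step 3: grad_x = 2*4*-0.1622 = -1.2978, grad_y = 2*8*-0.96 = -15.3602
  x_3 = -0.1622 - 0.1*-1.2978 = -0.0324
  y_3 = -0.96 - 0.1*-15.3602 = 0.576
Step 4: grad_x = 2*4*-0.0324 = -0.2596, grad_y = 2*8*0.576 = 9.2161
  x_4 = -0.0324 - 0.1*-0.2596 = -0.0065
  y_4 = 0.576 - 0.1*9.2161 = -0.3456
Step 5: grad_x = 2*4*-0.0065 = -0.0519, grad_y = 2*8*-0.3456 = -5.5297
  x_5 = -0.0065 - 0.1*-0.0519 = -0.0013
  y_5 = -0.3456 - 0.1*-5.5297 = 0.2074
f(-0.0013, 0.2074) = 4*(-0.0013)^2 + 8*0.2074^2 = 0.344


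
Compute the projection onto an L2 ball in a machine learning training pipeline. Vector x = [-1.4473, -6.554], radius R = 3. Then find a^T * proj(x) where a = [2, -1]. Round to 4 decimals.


Step 1: Compute ||x|| (intermediates to 6 decimals).
||x|| = sqrt((-1.4473)^2 + (-6.554)^2) = 6.711899
Step 2: Project.
Since ||x|| > R, scale = R/||x|| = 3/6.711899 = 0.446967, proj(x) = scale * x
proj(x) = [-0.646895, -2.929422]
Step 3: Dot product.
a^T * proj(x) = 2*(-0.646895) - 1*(-2.929422) = 1.6356


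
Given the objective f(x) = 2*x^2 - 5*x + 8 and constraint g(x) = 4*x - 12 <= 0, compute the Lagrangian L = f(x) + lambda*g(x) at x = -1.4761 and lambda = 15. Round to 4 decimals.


Step 1: Evaluate f(x).
f(-1.4761) = 2*(-1.4761)^2 - 5*(-1.4761) + 8 = 19.7382
Step 2: Evaluate g(x).
g(-1.4761) = 4*-1.4761 - 12 = -17.9044
Step 3: Compute Lagrangian.
L = 19.7382 + 15*-17.9044 = -248.8278


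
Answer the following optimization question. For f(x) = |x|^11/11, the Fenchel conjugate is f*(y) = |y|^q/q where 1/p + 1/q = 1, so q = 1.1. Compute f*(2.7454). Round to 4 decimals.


The conjugate exponent q satisfies 1/p + 1/q = 1.
p = 11, so q = 11/(11 - 1) = 1.1
|y|^q = 2.7454^1.1 = 3.0371
f*(2.7454) = 3.0371 / 1.1 = 2.761


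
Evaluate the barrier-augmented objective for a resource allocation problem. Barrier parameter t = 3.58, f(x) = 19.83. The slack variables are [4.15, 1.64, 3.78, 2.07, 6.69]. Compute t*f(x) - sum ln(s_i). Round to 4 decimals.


Step 1: Compute log-barrier.
ln values: [1.4231, 0.4947, 1.3297, 0.7275, 1.9006]
phi = -(1.4231 + 0.4947 + 1.3297 + 0.7275 + 1.9006) = -5.8757
Step 2: Compute augmented objective.
t*f(x) = 3.58*19.83 = 70.9914
Total = 70.9914 - 5.8757 = 65.1157


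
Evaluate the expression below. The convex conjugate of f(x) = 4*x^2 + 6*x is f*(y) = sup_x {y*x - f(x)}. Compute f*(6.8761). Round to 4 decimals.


f*(y) = sup_x {y*x - a*x^2 - b*x} = sup_x {(y-b)*x - a*x^2}
FOC: (y - b) - 2a*x = 0 => x* = (y - b)/(2a)
x* = (6.8761 - 6)/(2*4) = 0.1095
f*(6.8761) = (y-b)^2/(4a) = (6.8761 - 6)^2/(4*4)
= 0.7676/16 = 0.048


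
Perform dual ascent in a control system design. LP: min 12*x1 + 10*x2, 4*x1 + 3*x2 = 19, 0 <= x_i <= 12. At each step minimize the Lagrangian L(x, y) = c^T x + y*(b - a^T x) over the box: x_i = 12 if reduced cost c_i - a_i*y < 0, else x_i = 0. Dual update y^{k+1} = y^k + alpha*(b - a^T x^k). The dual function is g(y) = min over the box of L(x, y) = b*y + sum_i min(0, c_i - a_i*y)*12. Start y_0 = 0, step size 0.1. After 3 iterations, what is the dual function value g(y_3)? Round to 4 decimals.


Dual ascent for LP: min 12*x1 + 10*x2, 4*x1 + 3*x2 = 19, 0 <= x_i <= 12
Step 1: y^k = 0.0, reduced costs: (12.0, 10.0)
  x^k = (0.0, 0.0), subgradient = b - a^T x = 19.0
  y^{k+1} = 0.0 + 0.1*19.0 = 1.9
Step 2: y^k = 1.9, reduced costs: (4.4, 4.3)
  x^k = (0.0, 0.0), subgradient = b - a^T x = 19.0
  y^{k+1} = 1.9 + 0.1*19.0 = 3.8
Step 3: y^k = 3.8, reduced costs: (-3.2, -1.4)
  x^k = (12.0, 12.0), subgradient = b - a^T x = -65.0
  y^{k+1} = 3.8 + 0.1*-65.0 = -2.7
Dual objective at y_3 = -2.7: reduced costs (22.8, 18.1), box minimizer x = (0.0, 0.0)
g(y_3) = b*y + (c1 - a1*y)*x1 + (c2 - a2*y)*x2 = 19*(-2.7) + 22.8*0.0 + 18.1*0.0 = -51.3 + 0.0 + 0.0 = -51.3


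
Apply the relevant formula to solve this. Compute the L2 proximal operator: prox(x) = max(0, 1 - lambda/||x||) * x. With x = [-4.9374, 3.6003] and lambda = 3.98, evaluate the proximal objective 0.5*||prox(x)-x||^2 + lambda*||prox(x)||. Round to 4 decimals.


Step 1: Compute ||x||.
||x|| = 6.1107
Step 2: Compute scaling factor.
scale = max(0, 1 - 3.98/6.1107) = 0.3487
Step 3: prox(x) = [-1.7216, 1.2553]
||prox(x)|| = 2.1307
Step 4: Proximal objective.
0.5*||prox-x||^2 = 7.9202
lambda*||prox|| = 8.4802
Total = 16.4002


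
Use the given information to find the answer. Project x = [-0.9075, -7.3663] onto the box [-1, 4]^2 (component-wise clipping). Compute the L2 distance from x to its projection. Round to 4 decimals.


Project each component onto [-1, 4].
clip(-0.9075) = -0.9075, clip(-7.3663) = -1.0
Projection = [-0.9075, -1.0]
Squared diffs: [0.0, 40.5298]
Distance = sqrt(40.5298) = 6.3663


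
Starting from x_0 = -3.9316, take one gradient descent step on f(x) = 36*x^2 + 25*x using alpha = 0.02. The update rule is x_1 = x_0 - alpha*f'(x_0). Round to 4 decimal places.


We compute the gradient at x_0 and apply the update.
f'(x) = 72*x + 25
f'(-3.9316) = 72*-3.9316 + 25 = -258.0752
x_1 = -3.9316 - 0.02*-258.0752 = 1.2299


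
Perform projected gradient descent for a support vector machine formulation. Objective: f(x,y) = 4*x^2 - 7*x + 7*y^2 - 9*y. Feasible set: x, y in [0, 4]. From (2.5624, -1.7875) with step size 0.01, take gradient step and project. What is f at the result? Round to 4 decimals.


Step 1: Compute gradient at (2.5624, -1.7875).
grad_x = 2*4*2.5624 - 7 = 13.4992
grad_y = 2*7*-1.7875 - 9 = -34.025
Step 2: Gradient step.
x_raw = 2.5624 - 0.01*13.4992 = 2.4274
y_raw = -1.7875 - 0.01*-34.025 = -1.4473
Step 3: Project onto [0, 4].
x_proj = clip(2.4274) = 2.4274
y_proj = clip(-1.4473) = 0.0
Step 4: Evaluate f.
f(2.4274, 0.0) = 6.5774


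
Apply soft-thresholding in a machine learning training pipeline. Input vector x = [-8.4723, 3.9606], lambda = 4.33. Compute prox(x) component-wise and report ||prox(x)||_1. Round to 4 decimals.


Soft-thresholding with lambda = 4.33:
prox(-8.4723) = sign(-8.4723)*max(|-8.4723| - 4.33, 0) = -4.1423
prox(3.9606) = sign(3.9606)*max(|3.9606| - 4.33, 0) = 0.0
prox(x) = [-4.1423, 0.0]
||prox(x)||_1 = 4.1423 + 0.0 = 4.1423


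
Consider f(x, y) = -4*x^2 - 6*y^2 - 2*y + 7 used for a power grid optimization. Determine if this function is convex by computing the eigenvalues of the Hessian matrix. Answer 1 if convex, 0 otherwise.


The Hessian of f(x,y) = -4*x^2 - 6*y^2 - 2*y + 7 is:
H = [[-8, 0], [0, -12]]
Trace = -8 - 12 = -20
Determinant = -8*-12 - (0)^2 = 96
Discriminant = (-20)^2 - 4*96 = 16.0
Eigenvalues: lambda_1 = -12.0, lambda_2 = -8.0
The function is not convex.

0


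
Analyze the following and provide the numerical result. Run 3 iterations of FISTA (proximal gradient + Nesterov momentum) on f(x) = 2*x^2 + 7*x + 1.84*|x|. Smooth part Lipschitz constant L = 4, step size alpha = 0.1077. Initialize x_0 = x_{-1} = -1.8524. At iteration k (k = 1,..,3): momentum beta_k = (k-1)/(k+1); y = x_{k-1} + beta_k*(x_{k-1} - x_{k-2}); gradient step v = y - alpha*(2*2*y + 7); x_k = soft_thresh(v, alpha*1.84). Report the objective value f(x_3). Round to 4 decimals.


FISTA on f(x) = 2*x^2 + 7*x + 1.84*|x|
L = 4, alpha = 0.1077
Iteration 1: beta = 0.0, y = -1.8524 + 0.0*(-1.8524 + 1.8524) = -1.8524
  grad(y) = -0.4096, v = y - alpha*grad = -1.8083
  prox(v) = soft_thresh(-1.8083, 0.1982) = -1.6101
Iteration 2: beta = 0.3333, y = -1.6101 + 0.3333*(-1.6101 + 1.8524) = -1.5294
  grad(y) = 0.8826, v = y - alpha*grad = -1.6244
  prox(v) = soft_thresh(-1.6244, 0.1982) = -1.4262
Iteration 3: beta = 0.5, y = -1.4262 + 0.5*(-1.4262 + 1.6101) = -1.3343
  grad(y) = 1.6628, v = y - alpha*grad = -1.5134
  prox(v) = soft_thresh(-1.5134, 0.1982) = -1.3152
f(x_3) = 2*(-1.3152)^2 + 7*(-1.3152) + 1.84*|-1.3152| = -3.3269


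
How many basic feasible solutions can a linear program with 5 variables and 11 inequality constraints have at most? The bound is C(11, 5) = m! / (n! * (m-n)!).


Each vertex corresponds to some choice of n active constraints out of m, so the number of vertices is at most C(m, n) = m! / (n!(m-n)!).
m = 11, n = 5
Numerator: 11 * 10 * 9 * 8 * 7
Denominator: 5! = 120
C(11, 5) = 462


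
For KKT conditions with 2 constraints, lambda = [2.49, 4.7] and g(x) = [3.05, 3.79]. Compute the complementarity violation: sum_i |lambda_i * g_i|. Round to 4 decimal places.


KKT complementary slackness check:
lambda_1 * g_1 = 2.49 * 3.05 = 7.5945
lambda_2 * g_2 = 4.7 * 3.79 = 17.813
Total violation = 7.5945 + 17.813 = 25.4075


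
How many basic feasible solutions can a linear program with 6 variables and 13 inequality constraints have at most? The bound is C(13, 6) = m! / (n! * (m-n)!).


Each vertex corresponds to some choice of n active constraints out of m, so the number of vertices is at most C(m, n) = m! / (n!(m-n)!).
m = 13, n = 6
Numerator: 13 * 12 * 11 * 10 * 9 * 8
Denominator: 6! = 720
C(13, 6) = 1716


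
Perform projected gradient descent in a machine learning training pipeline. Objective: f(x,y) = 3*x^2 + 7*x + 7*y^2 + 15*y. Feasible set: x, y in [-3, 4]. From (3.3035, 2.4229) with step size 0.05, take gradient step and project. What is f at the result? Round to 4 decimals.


Step 1: Compute gradient at (3.3035, 2.4229).
grad_x = 2*3*3.3035 + 7 = 26.821
grad_y = 2*7*2.4229 + 15 = 48.9206
Step 2: Gradient step.
x_raw = 3.3035 - 0.05*26.821 = 1.9625
y_raw = 2.4229 - 0.05*48.9206 = -0.0231
Step 3: Project onto [-3, 4].
x_proj = clip(1.9625) = 1.9625
y_proj = clip(-0.0231) = -0.0231
Step 4: Evaluate f.
f(1.9625, -0.0231) = 24.9476


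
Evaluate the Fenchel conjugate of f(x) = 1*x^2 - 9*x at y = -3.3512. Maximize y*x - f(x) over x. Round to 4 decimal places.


f*(y) = sup_x {y*x - a*x^2 - b*x} = sup_x {(y-b)*x - a*x^2}
FOC: (y - b) - 2a*x = 0 => x* = (y - b)/(2a)
x* = (-3.3512 + 9)/(2*1) = 2.8244
f*(-3.3512) = (y-b)^2/(4a) = (-3.3512 + 9)^2/(4*1)
= 31.9089/4 = 7.9772


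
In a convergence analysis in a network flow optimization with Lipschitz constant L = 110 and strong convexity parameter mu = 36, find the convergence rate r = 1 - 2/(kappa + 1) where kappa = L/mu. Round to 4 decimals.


Step 1: Compute the condition number.
kappa = L/mu = 110/36 = 3.0556
Step 2: Compute the convergence rate.
r = 1 - 2/(kappa + 1) = 1 - 2*mu/(L + mu) = (L - mu)/(L + mu) = 74/146 = 0.5068


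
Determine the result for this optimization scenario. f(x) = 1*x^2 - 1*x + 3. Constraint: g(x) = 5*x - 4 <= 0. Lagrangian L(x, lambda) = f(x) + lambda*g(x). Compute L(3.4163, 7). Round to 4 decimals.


Step 1: Evaluate f(x).
f(3.4163) = 1*3.4163^2 - 1*3.4163 + 3 = 11.2548
Step 2: Evaluate g(x).
g(3.4163) = 5*3.4163 - 4 = 13.0815
Step 3: Compute Lagrangian.
L = 11.2548 + 7*13.0815 = 102.8253


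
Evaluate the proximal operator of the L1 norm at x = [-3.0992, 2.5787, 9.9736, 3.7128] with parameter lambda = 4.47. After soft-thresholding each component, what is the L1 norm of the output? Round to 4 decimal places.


Soft-thresholding with lambda = 4.47:
prox(-3.0992) = sign(-3.0992)*max(|-3.0992| - 4.47, 0) = 0.0
prox(2.5787) = sign(2.5787)*max(|2.5787| - 4.47, 0) = 0.0
prox(9.9736) = sign(9.9736)*max(|9.9736| - 4.47, 0) = 5.5036
prox(3.7128) = sign(3.7128)*max(|3.7128| - 4.47, 0) = 0.0
prox(x) = [0.0, 0.0, 5.5036, 0.0]
||prox(x)||_1 = 0.0 + 0.0 + 5.5036 + 0.0 = 5.5036


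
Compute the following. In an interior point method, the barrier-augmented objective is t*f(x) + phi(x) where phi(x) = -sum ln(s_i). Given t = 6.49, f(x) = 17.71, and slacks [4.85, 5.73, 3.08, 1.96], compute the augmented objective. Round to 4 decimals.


Step 1: Compute log-barrier.
ln values: [1.579, 1.7457, 1.1249, 0.6729]
phi = -(1.579 + 1.7457 + 1.1249 + 0.6729) = -5.1226
Step 2: Compute augmented objective.
t*f(x) = 6.49*17.71 = 114.9379
Total = 114.9379 - 5.1226 = 109.8153


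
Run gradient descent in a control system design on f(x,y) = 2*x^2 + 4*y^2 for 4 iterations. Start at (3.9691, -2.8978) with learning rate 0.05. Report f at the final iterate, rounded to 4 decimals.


Gradient descent on f(x,y) = 2*x^2 + 4*y^2.
Starting point: (3.9691, -2.8978), alpha = 0.05
Step 1: grad_x = 2*2*3.9691 = 15.8764, grad_y = 2*4*-2.8978 = -23.1824
  x_1 = 3.9691 - 0.05*15.8764 = 3.1753
  y_1 = -2.8978 - 0.05*-23.1824 = -1.7387
Step 2: grad_x = 2*2*3.1753 = 12.7011, grad_y = 2*4*-1.7387 = -13.9094
  x_2 = 3.1753 - 0.05*12.7011 = 2.5402
  y_2 = -1.7387 - 0.05*-13.9094 = -1.0432
Step 3: grad_x = 2*2*2.5402 = 10.1609, grad_y = 2*4*-1.0432 = -8.3457
  x_3 = 2.5402 - 0.05*10.1609 = 2.0322
  y_3 = -1.0432 - 0.05*-8.3457 = -0.6259
Step 4: grad_x = 2*2*2.0322 = 8.1287, grad_y = 2*4*-0.6259 = -5.0074
  x_4 = 2.0322 - 0.05*8.1287 = 1.6257
  y_4 = -0.6259 - 0.05*-5.0074 = -0.3756
f(1.6257, -0.3756) = 2*1.6257^2 + 4*(-0.3756)^2 = 5.8502


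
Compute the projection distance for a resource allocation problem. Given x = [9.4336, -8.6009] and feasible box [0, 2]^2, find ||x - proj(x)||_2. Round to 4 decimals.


Project each component onto [0, 2].
clip(9.4336) = 2.0, clip(-8.6009) = 0.0
Projection = [2.0, 0.0]
Squared diffs: [55.2584, 73.9755]
Distance = sqrt(129.2339) = 11.3681


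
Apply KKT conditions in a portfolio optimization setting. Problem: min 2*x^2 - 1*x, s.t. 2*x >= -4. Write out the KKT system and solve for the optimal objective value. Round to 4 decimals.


Step 1: Try lambda = 0 (constraint inactive).
Stationarity: 2*2*x - 1 = 0
x* = 1/(2*2) = 0.25
Check constraint: 2*0.25 = 0.5 >= -4 -- satisfied.
Step 2: Compute optimal value.
f(x*) = 2*0.25^2 - 1*0.25 = -0.125


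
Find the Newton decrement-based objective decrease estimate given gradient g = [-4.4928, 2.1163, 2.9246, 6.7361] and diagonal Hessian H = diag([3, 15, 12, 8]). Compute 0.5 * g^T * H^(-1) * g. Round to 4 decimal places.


Step 1: H is diagonal, so H^(-1) * g = [-1.4976, 0.1411, 0.2437, 0.842].
Step 2: g^T H^(-1) g = sum_i g_i^2 / H_ii
  = (-4.4928)^2/3 + (2.1163)^2/15 + (2.9246)^2/12 + (6.7361)^2/8
  = 6.7284 + 0.2986 + 0.7128 + 5.6719 = 13.4117
Step 3: Objective decrease = 0.5 * g^T H^(-1) g = 6.7058


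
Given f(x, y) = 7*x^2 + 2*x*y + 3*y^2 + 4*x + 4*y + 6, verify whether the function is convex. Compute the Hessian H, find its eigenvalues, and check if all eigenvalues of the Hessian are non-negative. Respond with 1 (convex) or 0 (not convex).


The Hessian of f(x,y) = 7*x^2 + 2*x*y + 3*y^2 + 4*x + 4*y + 6 is:
H = [[14, 2], [2, 6]]
Trace = 14 + 6 = 20
Determinant = 14*6 - (2)^2 = 80
Discriminant = (20)^2 - 4*80 = 80.0
Eigenvalues: lambda_1 = 5.5279, lambda_2 = 14.4721
The function is convex.

1


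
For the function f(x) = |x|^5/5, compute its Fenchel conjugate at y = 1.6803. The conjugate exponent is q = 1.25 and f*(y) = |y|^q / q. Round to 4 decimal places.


The conjugate exponent q satisfies 1/p + 1/q = 1.
p = 5, so q = 5/(5 - 1) = 1.25
|y|^q = 1.6803^1.25 = 1.9131
f*(1.6803) = 1.9131 / 1.25 = 1.5305


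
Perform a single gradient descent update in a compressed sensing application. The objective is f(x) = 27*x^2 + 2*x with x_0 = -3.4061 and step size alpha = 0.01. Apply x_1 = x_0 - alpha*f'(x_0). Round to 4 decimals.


We compute the gradient at x_0 and apply the update.
f'(x) = 54*x + 2
f'(-3.4061) = 54*-3.4061 + 2 = -181.9294
x_1 = -3.4061 - 0.01*-181.9294 = -1.5868


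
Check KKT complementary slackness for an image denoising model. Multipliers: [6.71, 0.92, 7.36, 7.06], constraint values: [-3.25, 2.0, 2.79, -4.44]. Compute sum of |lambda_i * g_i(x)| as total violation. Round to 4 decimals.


KKT complementary slackness check:
lambda_1 * g_1 = 6.71 * -3.25 = -21.8075
lambda_2 * g_2 = 0.92 * 2.0 = 1.84
lambda_3 * g_3 = 7.36 * 2.79 = 20.5344
lambda_4 * g_4 = 7.06 * -4.44 = -31.3464
Total violation = 21.8075 + 1.84 + 20.5344 + 31.3464 = 75.5283


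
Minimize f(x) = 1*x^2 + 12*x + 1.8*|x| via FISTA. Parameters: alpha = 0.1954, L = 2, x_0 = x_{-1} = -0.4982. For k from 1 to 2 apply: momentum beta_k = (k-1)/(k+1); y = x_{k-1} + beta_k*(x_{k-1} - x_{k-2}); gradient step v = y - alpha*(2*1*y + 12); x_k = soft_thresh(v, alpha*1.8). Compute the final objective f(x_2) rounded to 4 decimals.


FISTA on f(x) = 1*x^2 + 12*x + 1.8*|x|
L = 2, alpha = 0.1954
Iteration 1: beta = 0.0, y = -0.4982 + 0.0*(-0.4982 + 0.4982) = -0.4982
  grad(y) = 11.0036, v = y - alpha*grad = -2.6483
  prox(v) = soft_thresh(-2.6483, 0.3517) = -2.2966
Iteration 2: beta = 0.3333, y = -2.2966 + 0.3333*(-2.2966 + 0.4982) = -2.896
  grad(y) = 6.2079, v = y - alpha*grad = -4.1091
  prox(v) = soft_thresh(-4.1091, 0.3517) = -3.7574
f(x_2) = 1*(-3.7574)^2 + 12*(-3.7574) + 1.8*|-3.7574| = -24.2073


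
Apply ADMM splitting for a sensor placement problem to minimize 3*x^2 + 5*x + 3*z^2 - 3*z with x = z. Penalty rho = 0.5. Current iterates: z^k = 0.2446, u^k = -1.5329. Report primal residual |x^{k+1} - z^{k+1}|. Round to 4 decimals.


ADMM iteration with rho = 0.5, z^k = 0.2446, u^k = -1.5329
Step 1: x-update.
Minimize 3*x^2 + 5*x + (0.5/2)*(x - 0.2446 - 1.5329)^2
FOC: (2*3 + 0.5)*x = -5 + 0.5*(0.2446 + 1.5329)
x^{k+1} = -0.6325
Step 2: z-update.
Minimize 3*z^2 - 3*z + (0.5/2)*(-0.6325 - z - 1.5329)^2
FOC: (2*3 + 0.5)*z = 3 + 0.5*(-0.6325 - 1.5329)
z^{k+1} = 0.295
Step 3: u-update.
u^{k+1} = -1.5329 - 0.6325 - 0.295 = -2.4604
Step 4: Primal residual = |-0.6325 - 0.295| = 0.9275


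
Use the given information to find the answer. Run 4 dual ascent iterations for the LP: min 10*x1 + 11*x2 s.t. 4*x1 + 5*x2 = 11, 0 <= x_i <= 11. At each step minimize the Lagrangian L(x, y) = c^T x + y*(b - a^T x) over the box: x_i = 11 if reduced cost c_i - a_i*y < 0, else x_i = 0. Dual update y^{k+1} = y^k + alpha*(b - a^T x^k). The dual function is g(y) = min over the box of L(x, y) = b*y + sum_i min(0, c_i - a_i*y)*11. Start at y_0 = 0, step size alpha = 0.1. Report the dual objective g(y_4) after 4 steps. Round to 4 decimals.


Dual ascent for LP: min 10*x1 + 11*x2, 4*x1 + 5*x2 = 11, 0 <= x_i <= 11
Step 1: y^k = 0.0, reduced costs: (10.0, 11.0)
  x^k = (0.0, 0.0), subgradient = b - a^T x = 11.0
  y^{k+1} = 0.0 + 0.1*11.0 = 1.1
Step 2: y^k = 1.1, reduced costs: (5.6, 5.5)
  x^k = (0.0, 0.0), subgradient = b - a^T x = 11.0
  y^{k+1} = 1.1 + 0.1*11.0 = 2.2
Step 3: y^k = 2.2, reduced costs: (1.2, 0.0)
  x^k = (0.0, 0.0), subgradient = b - a^T x = 11.0
  y^{k+1} = 2.2 + 0.1*11.0 = 3.3
Step 4: y^k = 3.3, reduced costs: (-3.2, -5.5)
  x^k = (11.0, 11.0), subgradient = b - a^T x = -88.0
  y^{k+1} = 3.3 + 0.1*-88.0 = -5.5
Dual objective at y_4 = -5.5: reduced costs (32.0, 38.5), box minimizer x = (0.0, 0.0)
g(y_4) = b*y + (c1 - a1*y)*x1 + (c2 - a2*y)*x2 = 11*(-5.5) + 32.0*0.0 + 38.5*0.0 = -60.5 + 0.0 + 0.0 = -60.5


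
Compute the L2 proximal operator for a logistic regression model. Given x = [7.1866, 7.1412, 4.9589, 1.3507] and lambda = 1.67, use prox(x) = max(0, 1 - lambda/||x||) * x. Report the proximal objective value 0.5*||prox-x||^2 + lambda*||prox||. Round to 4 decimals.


Step 1: Compute ||x||.
||x|| = 11.3604
Step 2: Compute scaling factor.
scale = max(0, 1 - 1.67/11.3604) = 0.853
Step 3: prox(x) = [6.1302, 6.0914, 4.2299, 1.1521]
||prox(x)|| = 9.6904
Step 4: Proximal objective.
0.5*||prox-x||^2 = 1.3945
lambda*||prox|| = 16.183
Total = 17.5774


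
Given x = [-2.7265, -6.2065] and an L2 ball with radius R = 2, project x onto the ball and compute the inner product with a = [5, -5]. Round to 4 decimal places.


Step 1: Compute ||x|| (intermediates to 6 decimals).
||x|| = sqrt((-2.7265)^2 + (-6.2065)^2) = 6.778971
Step 2: Project.
Since ||x|| > R, scale = R/||x|| = 2/6.778971 = 0.29503, proj(x) = scale * x
proj(x) = [-0.804399, -1.831104]
Step 3: Dot product.
a^T * proj(x) = 5*(-0.804399) - 5*(-1.831104) = 5.1335


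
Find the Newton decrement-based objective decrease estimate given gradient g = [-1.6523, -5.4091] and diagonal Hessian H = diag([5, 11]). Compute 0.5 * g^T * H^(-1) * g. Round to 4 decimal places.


Step 1: H is diagonal, so H^(-1) * g = [-0.3305, -0.4917].
Step 2: g^T H^(-1) g = sum_i g_i^2 / H_ii
  = (-1.6523)^2/5 + (-5.4091)^2/11
  = 0.546 + 2.6599 = 3.2059
Step 3: Objective decrease = 0.5 * g^T H^(-1) g = 1.6029


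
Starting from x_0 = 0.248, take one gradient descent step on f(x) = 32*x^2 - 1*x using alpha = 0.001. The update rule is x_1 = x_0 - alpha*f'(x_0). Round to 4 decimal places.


We compute the gradient at x_0 and apply the update.
f'(x) = 64*x - 1
f'(0.248) = 64*0.248 - 1 = 14.872
x_1 = 0.248 - 0.001*14.872 = 0.2331


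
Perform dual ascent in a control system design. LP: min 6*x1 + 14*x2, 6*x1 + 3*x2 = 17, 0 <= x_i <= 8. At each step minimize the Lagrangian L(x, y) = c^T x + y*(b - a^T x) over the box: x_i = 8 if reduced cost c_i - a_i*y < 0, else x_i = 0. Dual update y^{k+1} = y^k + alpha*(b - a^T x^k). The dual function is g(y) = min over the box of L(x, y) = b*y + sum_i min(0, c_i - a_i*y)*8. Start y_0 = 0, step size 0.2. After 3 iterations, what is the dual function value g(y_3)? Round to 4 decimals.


Dual ascent for LP: min 6*x1 + 14*x2, 6*x1 + 3*x2 = 17, 0 <= x_i <= 8
Step 1: y^k = 0.0, reduced costs: (6.0, 14.0)
  x^k = (0.0, 0.0), subgradient = b - a^T x = 17.0
  y^{k+1} = 0.0 + 0.2*17.0 = 3.4
Step 2: y^k = 3.4, reduced costs: (-14.4, 3.8)
  x^k = (8.0, 0.0), subgradient = b - a^T x = -31.0
  y^{k+1} = 3.4 + 0.2*-31.0 = -2.8
Step 3: y^k = -2.8, reduced costs: (22.8, 22.4)
  x^k = (0.0, 0.0), subgradient = b - a^T x = 17.0
  y^{k+1} = -2.8 + 0.2*17.0 = 0.6
Dual objective at y_3 = 0.6: reduced costs (2.4, 12.2), box minimizer x = (0.0, 0.0)
g(y_3) = b*y + (c1 - a1*y)*x1 + (c2 - a2*y)*x2 = 17*0.6 + 2.4*0.0 + 12.2*0.0 = 10.2 + 0.0 + 0.0 = 10.2


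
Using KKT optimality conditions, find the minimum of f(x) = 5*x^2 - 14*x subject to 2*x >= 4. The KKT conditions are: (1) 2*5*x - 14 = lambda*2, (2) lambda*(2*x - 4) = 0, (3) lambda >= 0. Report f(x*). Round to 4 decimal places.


Step 1: Try lambda = 0 (constraint inactive).
x_unc = 14/(2*5) = 1.4
Check: 2*1.4 = 2.8 < 4 -- violated!
Step 2: Constraint must be active: 2*x = 4
x* = 4/2 = 2.0
lambda = (2*5*2.0 - 14)/2 = 3.0
Step 3: Compute optimal value.
f(x*) = 5*2.0^2 - 14*2.0 = -8.0


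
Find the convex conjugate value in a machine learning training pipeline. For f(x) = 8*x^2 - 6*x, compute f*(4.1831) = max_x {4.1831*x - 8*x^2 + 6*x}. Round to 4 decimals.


f*(y) = sup_x {y*x - a*x^2 - b*x} = sup_x {(y-b)*x - a*x^2}
FOC: (y - b) - 2a*x = 0 => x* = (y - b)/(2a)
x* = (4.1831 + 6)/(2*8) = 0.6364
f*(4.1831) = (y-b)^2/(4a) = (4.1831 + 6)^2/(4*8)
= 103.6955/32 = 3.2405


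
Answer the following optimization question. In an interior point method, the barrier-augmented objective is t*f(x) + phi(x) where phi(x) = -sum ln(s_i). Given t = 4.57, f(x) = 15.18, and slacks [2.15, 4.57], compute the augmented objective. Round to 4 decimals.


Step 1: Compute log-barrier.
ln values: [0.7655, 1.5195]
phi = -(0.7655 + 1.5195) = -2.285
Step 2: Compute augmented objective.
t*f(x) = 4.57*15.18 = 69.3726
Total = 69.3726 - 2.285 = 67.0876


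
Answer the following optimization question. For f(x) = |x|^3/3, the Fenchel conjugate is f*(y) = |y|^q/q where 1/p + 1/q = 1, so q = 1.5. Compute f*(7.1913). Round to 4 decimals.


The conjugate exponent q satisfies 1/p + 1/q = 1.
p = 3, so q = 3/(3 - 1) = 1.5
|y|^q = 7.1913^1.5 = 19.2846
f*(7.1913) = 19.2846 / 1.5 = 12.8564


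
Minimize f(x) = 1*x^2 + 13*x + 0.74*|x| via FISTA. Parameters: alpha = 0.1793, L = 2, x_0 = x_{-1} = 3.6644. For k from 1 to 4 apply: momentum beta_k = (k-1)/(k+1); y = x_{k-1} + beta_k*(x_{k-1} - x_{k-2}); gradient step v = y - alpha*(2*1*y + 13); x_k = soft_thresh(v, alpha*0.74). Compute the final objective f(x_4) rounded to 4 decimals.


FISTA on f(x) = 1*x^2 + 13*x + 0.74*|x|
L = 2, alpha = 0.1793
Iteration 1: beta = 0.0, y = 3.6644 + 0.0*(3.6644 - 3.6644) = 3.6644
  grad(y) = 20.3288, v = y - alpha*grad = 0.0194
  prox(v) = soft_thresh(0.0194, 0.1327) = 0.0
Iteration 2: beta = 0.3333, y = 0.0 + 0.3333*(0.0 - 3.6644) = -1.2215
  grad(y) = 10.5571, v = y - alpha*grad = -3.1143
  prox(v) = soft_thresh(-3.1143, 0.1327) = -2.9817
Iteration 3: beta = 0.5, y = -2.9817 + 0.5*(-2.9817 - 0.0) = -4.4725
  grad(y) = 4.055, v = y - alpha*grad = -5.1996
  prox(v) = soft_thresh(-5.1996, 0.1327) = -5.0669
Iteration 4: beta = 0.6, y = -5.0669 + 0.6*(-5.0669 + 2.9817) = -6.318
  grad(y) = 0.364, v = y - alpha*grad = -6.3833
  prox(v) = soft_thresh(-6.3833, 0.1327) = -6.2506
f(x_4) = 1*(-6.2506)^2 + 13*(-6.2506) + 0.74*|-6.2506| = -37.5624


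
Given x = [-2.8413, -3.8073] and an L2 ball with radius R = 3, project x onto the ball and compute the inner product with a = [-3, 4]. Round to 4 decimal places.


Step 1: Compute ||x|| (intermediates to 6 decimals).
||x|| = sqrt((-2.8413)^2 + (-3.8073)^2) = 4.750634
Step 2: Project.
Since ||x|| > R, scale = R/||x|| = 3/4.750634 = 0.631495, proj(x) = scale * x
proj(x) = [-1.794267, -2.404291]
Step 3: Dot product.
a^T * proj(x) = -3*(-1.794267) + 4*(-2.404291) = -4.2344
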